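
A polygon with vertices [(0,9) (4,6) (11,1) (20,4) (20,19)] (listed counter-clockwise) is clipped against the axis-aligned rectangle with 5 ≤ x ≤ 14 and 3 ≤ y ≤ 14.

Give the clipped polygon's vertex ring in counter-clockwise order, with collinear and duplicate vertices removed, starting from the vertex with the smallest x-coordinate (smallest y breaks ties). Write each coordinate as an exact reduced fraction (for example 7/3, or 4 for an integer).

1. After x ≥ 5: [(5,23/2) (5,37/7) (11,1) (20,4) (20,19)]
2. After x ≤ 14: [(14,16) (5,23/2) (5,37/7) (11,1) (14,2)]
3. After y ≥ 3: [(14,3) (14,16) (5,23/2) (5,37/7) (41/5,3)]
4. After y ≤ 14: [(14,3) (14,14) (10,14) (5,23/2) (5,37/7) (41/5,3)]
5. Canonical ring: [(5,37/7) (41/5,3) (14,3) (14,14) (10,14) (5,23/2)]

Clipped polygon: [(5,37/7) (41/5,3) (14,3) (14,14) (10,14) (5,23/2)]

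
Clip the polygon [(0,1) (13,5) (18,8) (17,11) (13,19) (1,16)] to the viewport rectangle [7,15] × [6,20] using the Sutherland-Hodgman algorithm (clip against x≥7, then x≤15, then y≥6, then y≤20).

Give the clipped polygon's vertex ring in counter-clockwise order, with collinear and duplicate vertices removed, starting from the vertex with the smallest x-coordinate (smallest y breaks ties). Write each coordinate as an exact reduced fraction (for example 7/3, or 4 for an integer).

Clipped polygon: [(7,6) (44/3,6) (15,31/5) (15,15) (13,19) (7,35/2)]

1. After x ≥ 7: [(7,41/13) (13,5) (18,8) (17,11) (13,19) (7,35/2)]
2. After x ≤ 15: [(7,41/13) (13,5) (15,31/5) (15,15) (13,19) (7,35/2)]
3. After y ≥ 6: [(7,6) (44/3,6) (15,31/5) (15,15) (13,19) (7,35/2)]
4. After y ≤ 20: [(7,6) (44/3,6) (15,31/5) (15,15) (13,19) (7,35/2)]
5. Canonical ring: [(7,6) (44/3,6) (15,31/5) (15,15) (13,19) (7,35/2)]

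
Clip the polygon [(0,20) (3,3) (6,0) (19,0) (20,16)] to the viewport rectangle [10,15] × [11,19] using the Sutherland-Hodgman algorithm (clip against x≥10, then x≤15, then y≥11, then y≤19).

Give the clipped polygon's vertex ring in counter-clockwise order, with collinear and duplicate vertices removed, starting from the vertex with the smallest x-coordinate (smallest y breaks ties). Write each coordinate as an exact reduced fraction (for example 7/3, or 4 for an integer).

1. After x ≥ 10: [(10,18) (10,0) (19,0) (20,16)]
2. After x ≤ 15: [(15,17) (10,18) (10,0) (15,0)]
3. After y ≥ 11: [(15,11) (15,17) (10,18) (10,11)]
4. After y ≤ 19: [(15,11) (15,17) (10,18) (10,11)]
5. Canonical ring: [(10,11) (15,11) (15,17) (10,18)]

Clipped polygon: [(10,11) (15,11) (15,17) (10,18)]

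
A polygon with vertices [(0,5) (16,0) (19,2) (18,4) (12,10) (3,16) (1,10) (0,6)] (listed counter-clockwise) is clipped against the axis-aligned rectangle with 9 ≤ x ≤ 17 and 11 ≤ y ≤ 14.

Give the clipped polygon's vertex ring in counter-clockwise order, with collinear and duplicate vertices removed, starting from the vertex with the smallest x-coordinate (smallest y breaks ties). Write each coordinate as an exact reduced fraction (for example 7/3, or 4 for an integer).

Clipped polygon: [(9,11) (21/2,11) (9,12)]

1. After x ≥ 9: [(9,35/16) (16,0) (19,2) (18,4) (12,10) (9,12)]
2. After x ≤ 17: [(9,35/16) (16,0) (17,2/3) (17,5) (12,10) (9,12)]
3. After y ≥ 11: [(9,11) (21/2,11) (9,12)]
4. After y ≤ 14: [(9,11) (21/2,11) (9,12)]
5. Canonical ring: [(9,11) (21/2,11) (9,12)]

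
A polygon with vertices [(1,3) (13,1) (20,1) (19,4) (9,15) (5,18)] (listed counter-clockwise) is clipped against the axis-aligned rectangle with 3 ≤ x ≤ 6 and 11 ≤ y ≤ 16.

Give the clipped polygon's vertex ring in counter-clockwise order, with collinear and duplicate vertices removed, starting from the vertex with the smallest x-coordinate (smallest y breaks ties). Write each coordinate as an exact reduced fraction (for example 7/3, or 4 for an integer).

1. After x ≥ 3: [(3,21/2) (3,8/3) (13,1) (20,1) (19,4) (9,15) (5,18)]
2. After x ≤ 6: [(3,21/2) (3,8/3) (6,13/6) (6,69/4) (5,18)]
3. After y ≥ 11: [(47/15,11) (6,11) (6,69/4) (5,18)]
4. After y ≤ 16: [(67/15,16) (47/15,11) (6,11) (6,16)]
5. Canonical ring: [(47/15,11) (6,11) (6,16) (67/15,16)]

Clipped polygon: [(47/15,11) (6,11) (6,16) (67/15,16)]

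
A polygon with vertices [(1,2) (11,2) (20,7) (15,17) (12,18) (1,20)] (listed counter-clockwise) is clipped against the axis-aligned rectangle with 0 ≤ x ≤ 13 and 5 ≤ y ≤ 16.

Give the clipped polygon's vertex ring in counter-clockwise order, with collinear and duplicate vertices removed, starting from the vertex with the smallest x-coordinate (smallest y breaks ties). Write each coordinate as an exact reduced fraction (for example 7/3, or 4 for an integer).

1. After x ≥ 0: [(1,2) (11,2) (20,7) (15,17) (12,18) (1,20)]
2. After x ≤ 13: [(1,2) (11,2) (13,28/9) (13,53/3) (12,18) (1,20)]
3. After y ≥ 5: [(1,5) (13,5) (13,53/3) (12,18) (1,20)]
4. After y ≤ 16: [(1,16) (1,5) (13,5) (13,16)]
5. Canonical ring: [(1,5) (13,5) (13,16) (1,16)]

Clipped polygon: [(1,5) (13,5) (13,16) (1,16)]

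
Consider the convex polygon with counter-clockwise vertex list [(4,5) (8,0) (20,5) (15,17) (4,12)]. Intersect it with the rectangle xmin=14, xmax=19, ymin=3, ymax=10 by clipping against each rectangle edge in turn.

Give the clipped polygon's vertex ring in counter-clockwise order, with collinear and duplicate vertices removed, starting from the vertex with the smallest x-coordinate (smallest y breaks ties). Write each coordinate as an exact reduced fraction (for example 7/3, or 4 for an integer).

Clipped polygon: [(14,3) (76/5,3) (19,55/12) (19,37/5) (215/12,10) (14,10)]

1. After x ≥ 14: [(14,5/2) (20,5) (15,17) (14,182/11)]
2. After x ≤ 19: [(14,5/2) (19,55/12) (19,37/5) (15,17) (14,182/11)]
3. After y ≥ 3: [(14,3) (76/5,3) (19,55/12) (19,37/5) (15,17) (14,182/11)]
4. After y ≤ 10: [(14,10) (14,3) (76/5,3) (19,55/12) (19,37/5) (215/12,10)]
5. Canonical ring: [(14,3) (76/5,3) (19,55/12) (19,37/5) (215/12,10) (14,10)]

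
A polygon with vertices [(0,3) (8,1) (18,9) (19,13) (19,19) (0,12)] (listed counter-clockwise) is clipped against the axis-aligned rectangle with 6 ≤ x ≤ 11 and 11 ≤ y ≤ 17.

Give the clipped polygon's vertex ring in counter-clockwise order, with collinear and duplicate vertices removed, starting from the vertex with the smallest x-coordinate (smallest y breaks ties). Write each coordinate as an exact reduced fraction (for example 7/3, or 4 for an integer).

Clipped polygon: [(6,11) (11,11) (11,305/19) (6,270/19)]

1. After x ≥ 6: [(6,3/2) (8,1) (18,9) (19,13) (19,19) (6,270/19)]
2. After x ≤ 11: [(6,3/2) (8,1) (11,17/5) (11,305/19) (6,270/19)]
3. After y ≥ 11: [(6,11) (11,11) (11,305/19) (6,270/19)]
4. After y ≤ 17: [(6,11) (11,11) (11,305/19) (6,270/19)]
5. Canonical ring: [(6,11) (11,11) (11,305/19) (6,270/19)]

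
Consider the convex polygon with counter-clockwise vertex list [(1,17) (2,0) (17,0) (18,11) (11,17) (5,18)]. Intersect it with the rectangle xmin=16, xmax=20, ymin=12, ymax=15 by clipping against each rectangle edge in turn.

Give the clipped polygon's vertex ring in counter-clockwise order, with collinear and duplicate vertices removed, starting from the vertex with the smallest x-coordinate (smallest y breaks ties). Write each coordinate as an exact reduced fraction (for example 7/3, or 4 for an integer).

Clipped polygon: [(16,12) (101/6,12) (16,89/7)]

1. After x ≥ 16: [(16,0) (17,0) (18,11) (16,89/7)]
2. After x ≤ 20: [(16,0) (17,0) (18,11) (16,89/7)]
3. After y ≥ 12: [(16,12) (101/6,12) (16,89/7)]
4. After y ≤ 15: [(16,12) (101/6,12) (16,89/7)]
5. Canonical ring: [(16,12) (101/6,12) (16,89/7)]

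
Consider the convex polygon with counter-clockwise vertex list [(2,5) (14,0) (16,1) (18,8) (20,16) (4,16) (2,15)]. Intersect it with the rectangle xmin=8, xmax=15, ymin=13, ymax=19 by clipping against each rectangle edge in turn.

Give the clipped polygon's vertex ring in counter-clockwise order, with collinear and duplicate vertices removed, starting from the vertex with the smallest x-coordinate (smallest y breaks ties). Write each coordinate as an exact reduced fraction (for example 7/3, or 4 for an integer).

1. After x ≥ 8: [(8,5/2) (14,0) (16,1) (18,8) (20,16) (8,16)]
2. After x ≤ 15: [(8,5/2) (14,0) (15,1/2) (15,16) (8,16)]
3. After y ≥ 13: [(8,13) (15,13) (15,16) (8,16)]
4. After y ≤ 19: [(8,13) (15,13) (15,16) (8,16)]
5. Canonical ring: [(8,13) (15,13) (15,16) (8,16)]

Clipped polygon: [(8,13) (15,13) (15,16) (8,16)]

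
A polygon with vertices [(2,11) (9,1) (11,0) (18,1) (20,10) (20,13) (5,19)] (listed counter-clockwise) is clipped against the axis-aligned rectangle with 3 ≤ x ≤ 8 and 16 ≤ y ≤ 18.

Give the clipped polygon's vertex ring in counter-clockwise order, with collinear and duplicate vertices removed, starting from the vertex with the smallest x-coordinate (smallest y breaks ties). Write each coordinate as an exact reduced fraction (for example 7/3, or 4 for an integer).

Clipped polygon: [(31/8,16) (8,16) (8,89/5) (15/2,18) (37/8,18)]

1. After x ≥ 3: [(3,41/3) (3,67/7) (9,1) (11,0) (18,1) (20,10) (20,13) (5,19)]
2. After x ≤ 8: [(3,41/3) (3,67/7) (8,17/7) (8,89/5) (5,19)]
3. After y ≥ 16: [(31/8,16) (8,16) (8,89/5) (5,19)]
4. After y ≤ 18: [(37/8,18) (31/8,16) (8,16) (8,89/5) (15/2,18)]
5. Canonical ring: [(31/8,16) (8,16) (8,89/5) (15/2,18) (37/8,18)]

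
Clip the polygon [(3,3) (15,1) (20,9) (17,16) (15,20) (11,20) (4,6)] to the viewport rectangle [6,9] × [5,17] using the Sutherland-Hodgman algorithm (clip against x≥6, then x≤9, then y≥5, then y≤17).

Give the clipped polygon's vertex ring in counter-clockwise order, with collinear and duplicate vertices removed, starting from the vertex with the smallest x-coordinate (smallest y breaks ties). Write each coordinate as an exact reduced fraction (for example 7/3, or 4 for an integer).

1. After x ≥ 6: [(6,5/2) (15,1) (20,9) (17,16) (15,20) (11,20) (6,10)]
2. After x ≤ 9: [(6,5/2) (9,2) (9,16) (6,10)]
3. After y ≥ 5: [(6,5) (9,5) (9,16) (6,10)]
4. After y ≤ 17: [(6,5) (9,5) (9,16) (6,10)]
5. Canonical ring: [(6,5) (9,5) (9,16) (6,10)]

Clipped polygon: [(6,5) (9,5) (9,16) (6,10)]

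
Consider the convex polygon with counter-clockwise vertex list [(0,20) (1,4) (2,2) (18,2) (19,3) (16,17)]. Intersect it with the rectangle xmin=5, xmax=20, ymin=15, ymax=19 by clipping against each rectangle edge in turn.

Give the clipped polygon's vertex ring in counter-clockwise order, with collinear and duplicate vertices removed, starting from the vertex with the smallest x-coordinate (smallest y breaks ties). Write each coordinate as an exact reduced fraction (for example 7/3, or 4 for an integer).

Clipped polygon: [(5,15) (115/7,15) (16,17) (16/3,19) (5,19)]

1. After x ≥ 5: [(5,305/16) (5,2) (18,2) (19,3) (16,17)]
2. After x ≤ 20: [(5,305/16) (5,2) (18,2) (19,3) (16,17)]
3. After y ≥ 15: [(5,305/16) (5,15) (115/7,15) (16,17)]
4. After y ≤ 19: [(16/3,19) (5,19) (5,15) (115/7,15) (16,17)]
5. Canonical ring: [(5,15) (115/7,15) (16,17) (16/3,19) (5,19)]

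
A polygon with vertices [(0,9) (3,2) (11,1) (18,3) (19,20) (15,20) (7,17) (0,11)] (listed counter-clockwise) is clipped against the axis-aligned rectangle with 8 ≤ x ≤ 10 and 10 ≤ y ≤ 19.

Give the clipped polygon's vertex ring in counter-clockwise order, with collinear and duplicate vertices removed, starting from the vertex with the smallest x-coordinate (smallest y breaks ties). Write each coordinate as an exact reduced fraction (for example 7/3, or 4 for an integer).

Clipped polygon: [(8,10) (10,10) (10,145/8) (8,139/8)]

1. After x ≥ 8: [(8,11/8) (11,1) (18,3) (19,20) (15,20) (8,139/8)]
2. After x ≤ 10: [(8,11/8) (10,9/8) (10,145/8) (8,139/8)]
3. After y ≥ 10: [(8,10) (10,10) (10,145/8) (8,139/8)]
4. After y ≤ 19: [(8,10) (10,10) (10,145/8) (8,139/8)]
5. Canonical ring: [(8,10) (10,10) (10,145/8) (8,139/8)]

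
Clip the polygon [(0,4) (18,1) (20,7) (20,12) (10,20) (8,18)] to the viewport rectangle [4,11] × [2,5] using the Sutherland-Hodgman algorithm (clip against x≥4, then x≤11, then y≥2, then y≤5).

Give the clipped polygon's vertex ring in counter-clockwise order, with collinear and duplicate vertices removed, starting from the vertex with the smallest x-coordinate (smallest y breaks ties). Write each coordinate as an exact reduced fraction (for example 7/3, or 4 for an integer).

Clipped polygon: [(4,10/3) (11,13/6) (11,5) (4,5)]

1. After x ≥ 4: [(4,11) (4,10/3) (18,1) (20,7) (20,12) (10,20) (8,18)]
2. After x ≤ 11: [(4,11) (4,10/3) (11,13/6) (11,96/5) (10,20) (8,18)]
3. After y ≥ 2: [(4,11) (4,10/3) (11,13/6) (11,96/5) (10,20) (8,18)]
4. After y ≤ 5: [(4,5) (4,10/3) (11,13/6) (11,5)]
5. Canonical ring: [(4,10/3) (11,13/6) (11,5) (4,5)]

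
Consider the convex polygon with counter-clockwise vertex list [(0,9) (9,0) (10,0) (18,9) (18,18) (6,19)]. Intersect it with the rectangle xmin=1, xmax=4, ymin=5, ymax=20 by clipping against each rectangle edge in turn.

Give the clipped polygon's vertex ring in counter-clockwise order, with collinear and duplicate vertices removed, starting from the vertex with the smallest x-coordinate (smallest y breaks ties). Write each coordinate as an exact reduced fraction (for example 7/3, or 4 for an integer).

Clipped polygon: [(1,8) (4,5) (4,47/3) (1,32/3)]

1. After x ≥ 1: [(1,32/3) (1,8) (9,0) (10,0) (18,9) (18,18) (6,19)]
2. After x ≤ 4: [(4,47/3) (1,32/3) (1,8) (4,5)]
3. After y ≥ 5: [(4,47/3) (1,32/3) (1,8) (4,5)]
4. After y ≤ 20: [(4,47/3) (1,32/3) (1,8) (4,5)]
5. Canonical ring: [(1,8) (4,5) (4,47/3) (1,32/3)]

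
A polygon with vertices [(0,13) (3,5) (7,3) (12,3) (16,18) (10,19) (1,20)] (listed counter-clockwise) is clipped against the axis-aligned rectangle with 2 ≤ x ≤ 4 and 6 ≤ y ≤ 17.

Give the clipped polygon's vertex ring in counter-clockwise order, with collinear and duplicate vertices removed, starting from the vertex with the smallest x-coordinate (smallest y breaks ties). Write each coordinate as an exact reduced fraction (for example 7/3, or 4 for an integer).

Clipped polygon: [(2,23/3) (21/8,6) (4,6) (4,17) (2,17)]

1. After x ≥ 2: [(2,23/3) (3,5) (7,3) (12,3) (16,18) (10,19) (2,179/9)]
2. After x ≤ 4: [(2,23/3) (3,5) (4,9/2) (4,59/3) (2,179/9)]
3. After y ≥ 6: [(2,23/3) (21/8,6) (4,6) (4,59/3) (2,179/9)]
4. After y ≤ 17: [(2,17) (2,23/3) (21/8,6) (4,6) (4,17)]
5. Canonical ring: [(2,23/3) (21/8,6) (4,6) (4,17) (2,17)]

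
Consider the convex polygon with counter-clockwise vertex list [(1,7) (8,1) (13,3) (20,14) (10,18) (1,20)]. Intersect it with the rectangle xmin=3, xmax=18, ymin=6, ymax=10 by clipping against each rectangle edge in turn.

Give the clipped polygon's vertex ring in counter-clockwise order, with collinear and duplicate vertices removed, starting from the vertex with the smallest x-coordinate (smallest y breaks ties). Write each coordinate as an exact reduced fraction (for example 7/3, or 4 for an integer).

1. After x ≥ 3: [(3,37/7) (8,1) (13,3) (20,14) (10,18) (3,176/9)]
2. After x ≤ 18: [(3,37/7) (8,1) (13,3) (18,76/7) (18,74/5) (10,18) (3,176/9)]
3. After y ≥ 6: [(3,6) (164/11,6) (18,76/7) (18,74/5) (10,18) (3,176/9)]
4. After y ≤ 10: [(3,10) (3,6) (164/11,6) (192/11,10)]
5. Canonical ring: [(3,6) (164/11,6) (192/11,10) (3,10)]

Clipped polygon: [(3,6) (164/11,6) (192/11,10) (3,10)]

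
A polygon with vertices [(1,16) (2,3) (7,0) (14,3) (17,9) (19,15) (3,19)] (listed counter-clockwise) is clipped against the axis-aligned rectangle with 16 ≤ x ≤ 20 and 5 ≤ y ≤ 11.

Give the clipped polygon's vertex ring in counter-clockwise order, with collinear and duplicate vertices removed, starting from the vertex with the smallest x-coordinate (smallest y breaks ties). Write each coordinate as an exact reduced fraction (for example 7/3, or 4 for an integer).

Clipped polygon: [(16,7) (17,9) (53/3,11) (16,11)]

1. After x ≥ 16: [(16,7) (17,9) (19,15) (16,63/4)]
2. After x ≤ 20: [(16,7) (17,9) (19,15) (16,63/4)]
3. After y ≥ 5: [(16,7) (17,9) (19,15) (16,63/4)]
4. After y ≤ 11: [(16,11) (16,7) (17,9) (53/3,11)]
5. Canonical ring: [(16,7) (17,9) (53/3,11) (16,11)]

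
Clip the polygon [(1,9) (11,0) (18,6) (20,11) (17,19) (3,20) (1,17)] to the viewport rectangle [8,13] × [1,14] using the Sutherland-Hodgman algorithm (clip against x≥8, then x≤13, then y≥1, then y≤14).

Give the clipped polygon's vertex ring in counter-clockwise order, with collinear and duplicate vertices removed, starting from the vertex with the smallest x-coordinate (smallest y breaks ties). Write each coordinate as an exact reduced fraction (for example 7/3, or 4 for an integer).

1. After x ≥ 8: [(8,27/10) (11,0) (18,6) (20,11) (17,19) (8,275/14)]
2. After x ≤ 13: [(8,27/10) (11,0) (13,12/7) (13,135/7) (8,275/14)]
3. After y ≥ 1: [(8,27/10) (89/9,1) (73/6,1) (13,12/7) (13,135/7) (8,275/14)]
4. After y ≤ 14: [(8,14) (8,27/10) (89/9,1) (73/6,1) (13,12/7) (13,14)]
5. Canonical ring: [(8,27/10) (89/9,1) (73/6,1) (13,12/7) (13,14) (8,14)]

Clipped polygon: [(8,27/10) (89/9,1) (73/6,1) (13,12/7) (13,14) (8,14)]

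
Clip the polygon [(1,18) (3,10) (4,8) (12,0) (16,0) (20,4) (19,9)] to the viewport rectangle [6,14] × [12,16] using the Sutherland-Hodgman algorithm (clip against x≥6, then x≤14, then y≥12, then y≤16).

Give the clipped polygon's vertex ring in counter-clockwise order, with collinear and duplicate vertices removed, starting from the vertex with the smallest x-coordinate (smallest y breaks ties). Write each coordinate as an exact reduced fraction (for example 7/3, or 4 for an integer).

Clipped polygon: [(6,12) (13,12) (6,31/2)]

1. After x ≥ 6: [(6,31/2) (6,6) (12,0) (16,0) (20,4) (19,9)]
2. After x ≤ 14: [(14,23/2) (6,31/2) (6,6) (12,0) (14,0)]
3. After y ≥ 12: [(13,12) (6,31/2) (6,12)]
4. After y ≤ 16: [(13,12) (6,31/2) (6,12)]
5. Canonical ring: [(6,12) (13,12) (6,31/2)]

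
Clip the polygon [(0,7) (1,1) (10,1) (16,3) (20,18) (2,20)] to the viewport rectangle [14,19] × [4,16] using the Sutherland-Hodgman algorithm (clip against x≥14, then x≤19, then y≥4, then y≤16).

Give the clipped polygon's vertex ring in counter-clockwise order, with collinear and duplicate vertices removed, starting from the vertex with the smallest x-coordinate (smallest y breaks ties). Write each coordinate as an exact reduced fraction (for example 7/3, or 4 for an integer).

1. After x ≥ 14: [(14,7/3) (16,3) (20,18) (14,56/3)]
2. After x ≤ 19: [(14,7/3) (16,3) (19,57/4) (19,163/9) (14,56/3)]
3. After y ≥ 4: [(14,4) (244/15,4) (19,57/4) (19,163/9) (14,56/3)]
4. After y ≤ 16: [(14,16) (14,4) (244/15,4) (19,57/4) (19,16)]
5. Canonical ring: [(14,4) (244/15,4) (19,57/4) (19,16) (14,16)]

Clipped polygon: [(14,4) (244/15,4) (19,57/4) (19,16) (14,16)]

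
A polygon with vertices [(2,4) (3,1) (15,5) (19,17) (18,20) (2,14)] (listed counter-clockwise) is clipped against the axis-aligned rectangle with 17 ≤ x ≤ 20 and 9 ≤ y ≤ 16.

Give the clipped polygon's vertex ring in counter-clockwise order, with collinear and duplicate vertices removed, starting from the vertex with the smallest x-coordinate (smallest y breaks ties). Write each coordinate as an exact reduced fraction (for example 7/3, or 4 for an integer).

1. After x ≥ 17: [(17,11) (19,17) (18,20) (17,157/8)]
2. After x ≤ 20: [(17,11) (19,17) (18,20) (17,157/8)]
3. After y ≥ 9: [(17,11) (19,17) (18,20) (17,157/8)]
4. After y ≤ 16: [(17,16) (17,11) (56/3,16)]
5. Canonical ring: [(17,11) (56/3,16) (17,16)]

Clipped polygon: [(17,11) (56/3,16) (17,16)]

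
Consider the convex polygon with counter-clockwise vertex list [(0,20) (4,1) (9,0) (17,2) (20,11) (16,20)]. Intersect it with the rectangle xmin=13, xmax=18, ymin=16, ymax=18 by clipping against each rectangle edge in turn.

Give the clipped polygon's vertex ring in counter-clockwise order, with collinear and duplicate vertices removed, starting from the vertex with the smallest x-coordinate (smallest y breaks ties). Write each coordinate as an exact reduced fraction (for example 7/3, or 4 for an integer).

1. After x ≥ 13: [(13,20) (13,1) (17,2) (20,11) (16,20)]
2. After x ≤ 18: [(13,20) (13,1) (17,2) (18,5) (18,31/2) (16,20)]
3. After y ≥ 16: [(13,20) (13,16) (160/9,16) (16,20)]
4. After y ≤ 18: [(13,18) (13,16) (160/9,16) (152/9,18)]
5. Canonical ring: [(13,16) (160/9,16) (152/9,18) (13,18)]

Clipped polygon: [(13,16) (160/9,16) (152/9,18) (13,18)]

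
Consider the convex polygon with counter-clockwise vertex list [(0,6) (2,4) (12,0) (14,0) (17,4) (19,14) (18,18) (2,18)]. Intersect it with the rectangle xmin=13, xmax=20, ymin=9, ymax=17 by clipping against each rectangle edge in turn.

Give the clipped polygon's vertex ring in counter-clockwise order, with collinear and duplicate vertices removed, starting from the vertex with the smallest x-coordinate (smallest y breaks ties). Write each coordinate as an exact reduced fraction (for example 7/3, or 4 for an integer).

1. After x ≥ 13: [(13,0) (14,0) (17,4) (19,14) (18,18) (13,18)]
2. After x ≤ 20: [(13,0) (14,0) (17,4) (19,14) (18,18) (13,18)]
3. After y ≥ 9: [(13,9) (18,9) (19,14) (18,18) (13,18)]
4. After y ≤ 17: [(13,17) (13,9) (18,9) (19,14) (73/4,17)]
5. Canonical ring: [(13,9) (18,9) (19,14) (73/4,17) (13,17)]

Clipped polygon: [(13,9) (18,9) (19,14) (73/4,17) (13,17)]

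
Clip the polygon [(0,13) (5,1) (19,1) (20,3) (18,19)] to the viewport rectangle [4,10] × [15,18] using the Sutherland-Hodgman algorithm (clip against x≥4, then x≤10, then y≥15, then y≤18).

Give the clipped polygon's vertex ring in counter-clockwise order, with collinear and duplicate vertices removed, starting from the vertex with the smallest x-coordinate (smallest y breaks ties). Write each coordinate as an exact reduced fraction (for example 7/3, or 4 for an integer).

Clipped polygon: [(6,15) (10,15) (10,49/3)]

1. After x ≥ 4: [(4,43/3) (4,17/5) (5,1) (19,1) (20,3) (18,19)]
2. After x ≤ 10: [(10,49/3) (4,43/3) (4,17/5) (5,1) (10,1)]
3. After y ≥ 15: [(10,15) (10,49/3) (6,15)]
4. After y ≤ 18: [(10,15) (10,49/3) (6,15)]
5. Canonical ring: [(6,15) (10,15) (10,49/3)]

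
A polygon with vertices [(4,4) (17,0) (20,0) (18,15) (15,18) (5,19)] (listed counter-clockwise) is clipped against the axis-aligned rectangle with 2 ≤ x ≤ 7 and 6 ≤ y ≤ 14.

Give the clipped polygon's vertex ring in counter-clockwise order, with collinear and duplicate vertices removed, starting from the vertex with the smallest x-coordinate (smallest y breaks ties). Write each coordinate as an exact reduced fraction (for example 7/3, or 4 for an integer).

Clipped polygon: [(62/15,6) (7,6) (7,14) (14/3,14)]

1. After x ≥ 2: [(4,4) (17,0) (20,0) (18,15) (15,18) (5,19)]
2. After x ≤ 7: [(4,4) (7,40/13) (7,94/5) (5,19)]
3. After y ≥ 6: [(62/15,6) (7,6) (7,94/5) (5,19)]
4. After y ≤ 14: [(14/3,14) (62/15,6) (7,6) (7,14)]
5. Canonical ring: [(62/15,6) (7,6) (7,14) (14/3,14)]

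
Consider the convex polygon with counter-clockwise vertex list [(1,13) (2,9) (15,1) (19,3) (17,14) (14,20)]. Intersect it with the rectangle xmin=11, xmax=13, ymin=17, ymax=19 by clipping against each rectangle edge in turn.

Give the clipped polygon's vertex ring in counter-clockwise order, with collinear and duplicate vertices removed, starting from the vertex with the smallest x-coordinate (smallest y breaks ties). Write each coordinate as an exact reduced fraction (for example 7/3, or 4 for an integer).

1. After x ≥ 11: [(11,239/13) (11,45/13) (15,1) (19,3) (17,14) (14,20)]
2. After x ≤ 13: [(13,253/13) (11,239/13) (11,45/13) (13,29/13)]
3. After y ≥ 17: [(13,17) (13,253/13) (11,239/13) (11,17)]
4. After y ≤ 19: [(13,17) (13,19) (85/7,19) (11,239/13) (11,17)]
5. Canonical ring: [(11,17) (13,17) (13,19) (85/7,19) (11,239/13)]

Clipped polygon: [(11,17) (13,17) (13,19) (85/7,19) (11,239/13)]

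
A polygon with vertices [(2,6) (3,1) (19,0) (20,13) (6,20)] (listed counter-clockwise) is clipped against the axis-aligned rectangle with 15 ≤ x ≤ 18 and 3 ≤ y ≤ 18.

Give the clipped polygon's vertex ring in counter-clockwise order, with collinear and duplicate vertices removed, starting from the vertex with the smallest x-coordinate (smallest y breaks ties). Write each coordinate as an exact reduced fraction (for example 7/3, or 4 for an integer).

Clipped polygon: [(15,3) (18,3) (18,14) (15,31/2)]

1. After x ≥ 15: [(15,1/4) (19,0) (20,13) (15,31/2)]
2. After x ≤ 18: [(15,1/4) (18,1/16) (18,14) (15,31/2)]
3. After y ≥ 3: [(15,3) (18,3) (18,14) (15,31/2)]
4. After y ≤ 18: [(15,3) (18,3) (18,14) (15,31/2)]
5. Canonical ring: [(15,3) (18,3) (18,14) (15,31/2)]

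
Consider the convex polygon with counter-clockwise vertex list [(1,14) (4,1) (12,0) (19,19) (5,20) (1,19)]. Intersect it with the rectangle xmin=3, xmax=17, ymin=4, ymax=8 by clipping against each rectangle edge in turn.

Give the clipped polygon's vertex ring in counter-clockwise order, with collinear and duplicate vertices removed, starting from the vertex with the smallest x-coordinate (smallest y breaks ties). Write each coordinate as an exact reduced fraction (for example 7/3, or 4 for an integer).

1. After x ≥ 3: [(3,16/3) (4,1) (12,0) (19,19) (5,20) (3,39/2)]
2. After x ≤ 17: [(3,16/3) (4,1) (12,0) (17,95/7) (17,134/7) (5,20) (3,39/2)]
3. After y ≥ 4: [(3,16/3) (43/13,4) (256/19,4) (17,95/7) (17,134/7) (5,20) (3,39/2)]
4. After y ≤ 8: [(3,8) (3,16/3) (43/13,4) (256/19,4) (284/19,8)]
5. Canonical ring: [(3,16/3) (43/13,4) (256/19,4) (284/19,8) (3,8)]

Clipped polygon: [(3,16/3) (43/13,4) (256/19,4) (284/19,8) (3,8)]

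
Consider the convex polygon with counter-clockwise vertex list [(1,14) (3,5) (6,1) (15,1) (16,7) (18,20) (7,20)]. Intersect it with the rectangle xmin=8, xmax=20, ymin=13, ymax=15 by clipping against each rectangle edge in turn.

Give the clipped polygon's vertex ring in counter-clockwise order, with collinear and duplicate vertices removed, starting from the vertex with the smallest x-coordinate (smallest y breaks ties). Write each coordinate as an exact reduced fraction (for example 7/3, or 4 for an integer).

Clipped polygon: [(8,13) (220/13,13) (224/13,15) (8,15)]

1. After x ≥ 8: [(8,1) (15,1) (16,7) (18,20) (8,20)]
2. After x ≤ 20: [(8,1) (15,1) (16,7) (18,20) (8,20)]
3. After y ≥ 13: [(8,13) (220/13,13) (18,20) (8,20)]
4. After y ≤ 15: [(8,15) (8,13) (220/13,13) (224/13,15)]
5. Canonical ring: [(8,13) (220/13,13) (224/13,15) (8,15)]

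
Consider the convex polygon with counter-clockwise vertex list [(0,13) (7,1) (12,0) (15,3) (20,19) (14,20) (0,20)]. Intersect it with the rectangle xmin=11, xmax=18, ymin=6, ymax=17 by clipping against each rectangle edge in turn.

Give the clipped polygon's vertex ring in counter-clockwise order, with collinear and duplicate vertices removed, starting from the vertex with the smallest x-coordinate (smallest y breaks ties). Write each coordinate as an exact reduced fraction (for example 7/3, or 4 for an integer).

1. After x ≥ 11: [(11,1/5) (12,0) (15,3) (20,19) (14,20) (11,20)]
2. After x ≤ 18: [(11,1/5) (12,0) (15,3) (18,63/5) (18,58/3) (14,20) (11,20)]
3. After y ≥ 6: [(11,6) (255/16,6) (18,63/5) (18,58/3) (14,20) (11,20)]
4. After y ≤ 17: [(11,17) (11,6) (255/16,6) (18,63/5) (18,17)]
5. Canonical ring: [(11,6) (255/16,6) (18,63/5) (18,17) (11,17)]

Clipped polygon: [(11,6) (255/16,6) (18,63/5) (18,17) (11,17)]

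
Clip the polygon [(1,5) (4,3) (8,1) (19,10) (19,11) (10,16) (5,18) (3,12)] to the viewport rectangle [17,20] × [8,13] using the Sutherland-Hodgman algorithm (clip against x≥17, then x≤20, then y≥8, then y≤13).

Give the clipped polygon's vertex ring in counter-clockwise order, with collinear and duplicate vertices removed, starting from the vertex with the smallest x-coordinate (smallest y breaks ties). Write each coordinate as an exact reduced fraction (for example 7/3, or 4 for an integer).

Clipped polygon: [(17,92/11) (19,10) (19,11) (17,109/9)]

1. After x ≥ 17: [(17,92/11) (19,10) (19,11) (17,109/9)]
2. After x ≤ 20: [(17,92/11) (19,10) (19,11) (17,109/9)]
3. After y ≥ 8: [(17,92/11) (19,10) (19,11) (17,109/9)]
4. After y ≤ 13: [(17,92/11) (19,10) (19,11) (17,109/9)]
5. Canonical ring: [(17,92/11) (19,10) (19,11) (17,109/9)]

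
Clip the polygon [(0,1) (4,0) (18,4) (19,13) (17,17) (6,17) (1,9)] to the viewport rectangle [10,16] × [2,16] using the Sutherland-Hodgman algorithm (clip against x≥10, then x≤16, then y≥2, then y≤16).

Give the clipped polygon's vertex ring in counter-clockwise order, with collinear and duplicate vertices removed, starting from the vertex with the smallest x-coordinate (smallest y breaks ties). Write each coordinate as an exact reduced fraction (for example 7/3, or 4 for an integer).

1. After x ≥ 10: [(10,12/7) (18,4) (19,13) (17,17) (10,17)]
2. After x ≤ 16: [(10,12/7) (16,24/7) (16,17) (10,17)]
3. After y ≥ 2: [(10,2) (11,2) (16,24/7) (16,17) (10,17)]
4. After y ≤ 16: [(10,16) (10,2) (11,2) (16,24/7) (16,16)]
5. Canonical ring: [(10,2) (11,2) (16,24/7) (16,16) (10,16)]

Clipped polygon: [(10,2) (11,2) (16,24/7) (16,16) (10,16)]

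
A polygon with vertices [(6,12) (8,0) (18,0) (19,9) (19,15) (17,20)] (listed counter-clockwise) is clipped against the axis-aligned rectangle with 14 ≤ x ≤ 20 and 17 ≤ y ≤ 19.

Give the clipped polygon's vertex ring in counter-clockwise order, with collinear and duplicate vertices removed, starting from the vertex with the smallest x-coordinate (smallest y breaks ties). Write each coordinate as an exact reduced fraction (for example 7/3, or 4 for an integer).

1. After x ≥ 14: [(14,196/11) (14,0) (18,0) (19,9) (19,15) (17,20)]
2. After x ≤ 20: [(14,196/11) (14,0) (18,0) (19,9) (19,15) (17,20)]
3. After y ≥ 17: [(14,196/11) (14,17) (91/5,17) (17,20)]
4. After y ≤ 19: [(125/8,19) (14,196/11) (14,17) (91/5,17) (87/5,19)]
5. Canonical ring: [(14,17) (91/5,17) (87/5,19) (125/8,19) (14,196/11)]

Clipped polygon: [(14,17) (91/5,17) (87/5,19) (125/8,19) (14,196/11)]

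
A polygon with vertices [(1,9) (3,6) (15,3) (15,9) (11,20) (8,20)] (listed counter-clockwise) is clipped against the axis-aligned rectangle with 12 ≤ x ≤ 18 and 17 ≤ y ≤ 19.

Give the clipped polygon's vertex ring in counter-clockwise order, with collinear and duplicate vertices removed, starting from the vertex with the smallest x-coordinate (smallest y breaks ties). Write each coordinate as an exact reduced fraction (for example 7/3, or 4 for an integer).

1. After x ≥ 12: [(12,15/4) (15,3) (15,9) (12,69/4)]
2. After x ≤ 18: [(12,15/4) (15,3) (15,9) (12,69/4)]
3. After y ≥ 17: [(12,17) (133/11,17) (12,69/4)]
4. After y ≤ 19: [(12,17) (133/11,17) (12,69/4)]
5. Canonical ring: [(12,17) (133/11,17) (12,69/4)]

Clipped polygon: [(12,17) (133/11,17) (12,69/4)]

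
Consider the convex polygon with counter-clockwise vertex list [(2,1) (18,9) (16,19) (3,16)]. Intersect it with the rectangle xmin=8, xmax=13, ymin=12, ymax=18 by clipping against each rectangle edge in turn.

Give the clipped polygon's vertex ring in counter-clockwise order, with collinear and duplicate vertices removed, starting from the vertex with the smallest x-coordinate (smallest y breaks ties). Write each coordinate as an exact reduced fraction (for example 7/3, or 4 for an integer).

Clipped polygon: [(8,12) (13,12) (13,18) (35/3,18) (8,223/13)]

1. After x ≥ 8: [(8,4) (18,9) (16,19) (8,223/13)]
2. After x ≤ 13: [(8,4) (13,13/2) (13,238/13) (8,223/13)]
3. After y ≥ 12: [(8,12) (13,12) (13,238/13) (8,223/13)]
4. After y ≤ 18: [(8,12) (13,12) (13,18) (35/3,18) (8,223/13)]
5. Canonical ring: [(8,12) (13,12) (13,18) (35/3,18) (8,223/13)]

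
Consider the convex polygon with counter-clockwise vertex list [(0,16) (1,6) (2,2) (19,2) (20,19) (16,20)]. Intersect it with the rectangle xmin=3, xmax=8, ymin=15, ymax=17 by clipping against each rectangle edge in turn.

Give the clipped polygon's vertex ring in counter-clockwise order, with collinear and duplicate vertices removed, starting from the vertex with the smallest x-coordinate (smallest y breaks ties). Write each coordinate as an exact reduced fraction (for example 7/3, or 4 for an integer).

Clipped polygon: [(3,15) (8,15) (8,17) (4,17) (3,67/4)]

1. After x ≥ 3: [(3,67/4) (3,2) (19,2) (20,19) (16,20)]
2. After x ≤ 8: [(8,18) (3,67/4) (3,2) (8,2)]
3. After y ≥ 15: [(8,15) (8,18) (3,67/4) (3,15)]
4. After y ≤ 17: [(8,15) (8,17) (4,17) (3,67/4) (3,15)]
5. Canonical ring: [(3,15) (8,15) (8,17) (4,17) (3,67/4)]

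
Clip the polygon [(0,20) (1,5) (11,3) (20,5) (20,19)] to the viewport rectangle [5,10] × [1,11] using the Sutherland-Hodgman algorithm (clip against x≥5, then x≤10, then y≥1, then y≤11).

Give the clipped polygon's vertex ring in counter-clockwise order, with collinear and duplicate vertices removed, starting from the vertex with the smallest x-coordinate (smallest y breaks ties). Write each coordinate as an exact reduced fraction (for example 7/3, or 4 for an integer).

Clipped polygon: [(5,21/5) (10,16/5) (10,11) (5,11)]

1. After x ≥ 5: [(5,79/4) (5,21/5) (11,3) (20,5) (20,19)]
2. After x ≤ 10: [(10,39/2) (5,79/4) (5,21/5) (10,16/5)]
3. After y ≥ 1: [(10,39/2) (5,79/4) (5,21/5) (10,16/5)]
4. After y ≤ 11: [(10,11) (5,11) (5,21/5) (10,16/5)]
5. Canonical ring: [(5,21/5) (10,16/5) (10,11) (5,11)]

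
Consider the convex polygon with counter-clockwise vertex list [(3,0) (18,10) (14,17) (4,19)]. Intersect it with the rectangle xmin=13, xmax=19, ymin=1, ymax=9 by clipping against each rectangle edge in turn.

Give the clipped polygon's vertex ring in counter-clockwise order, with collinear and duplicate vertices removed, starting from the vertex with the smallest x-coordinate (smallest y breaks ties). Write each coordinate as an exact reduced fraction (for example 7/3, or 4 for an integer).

1. After x ≥ 13: [(13,20/3) (18,10) (14,17) (13,86/5)]
2. After x ≤ 19: [(13,20/3) (18,10) (14,17) (13,86/5)]
3. After y ≥ 1: [(13,20/3) (18,10) (14,17) (13,86/5)]
4. After y ≤ 9: [(13,9) (13,20/3) (33/2,9)]
5. Canonical ring: [(13,20/3) (33/2,9) (13,9)]

Clipped polygon: [(13,20/3) (33/2,9) (13,9)]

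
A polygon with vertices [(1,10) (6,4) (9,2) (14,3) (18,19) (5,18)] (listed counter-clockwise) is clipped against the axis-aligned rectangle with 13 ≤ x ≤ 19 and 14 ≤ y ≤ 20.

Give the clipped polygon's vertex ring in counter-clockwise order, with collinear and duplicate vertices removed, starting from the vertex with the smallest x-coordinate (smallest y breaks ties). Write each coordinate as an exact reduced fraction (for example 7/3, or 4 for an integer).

1. After x ≥ 13: [(13,14/5) (14,3) (18,19) (13,242/13)]
2. After x ≤ 19: [(13,14/5) (14,3) (18,19) (13,242/13)]
3. After y ≥ 14: [(13,14) (67/4,14) (18,19) (13,242/13)]
4. After y ≤ 20: [(13,14) (67/4,14) (18,19) (13,242/13)]
5. Canonical ring: [(13,14) (67/4,14) (18,19) (13,242/13)]

Clipped polygon: [(13,14) (67/4,14) (18,19) (13,242/13)]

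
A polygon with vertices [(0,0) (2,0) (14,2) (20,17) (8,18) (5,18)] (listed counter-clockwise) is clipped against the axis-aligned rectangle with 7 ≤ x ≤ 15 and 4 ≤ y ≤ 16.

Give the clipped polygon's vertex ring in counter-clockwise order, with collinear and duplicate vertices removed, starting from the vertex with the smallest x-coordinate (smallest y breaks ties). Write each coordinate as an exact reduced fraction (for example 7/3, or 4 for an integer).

1. After x ≥ 7: [(7,5/6) (14,2) (20,17) (8,18) (7,18)]
2. After x ≤ 15: [(7,5/6) (14,2) (15,9/2) (15,209/12) (8,18) (7,18)]
3. After y ≥ 4: [(7,4) (74/5,4) (15,9/2) (15,209/12) (8,18) (7,18)]
4. After y ≤ 16: [(7,16) (7,4) (74/5,4) (15,9/2) (15,16)]
5. Canonical ring: [(7,4) (74/5,4) (15,9/2) (15,16) (7,16)]

Clipped polygon: [(7,4) (74/5,4) (15,9/2) (15,16) (7,16)]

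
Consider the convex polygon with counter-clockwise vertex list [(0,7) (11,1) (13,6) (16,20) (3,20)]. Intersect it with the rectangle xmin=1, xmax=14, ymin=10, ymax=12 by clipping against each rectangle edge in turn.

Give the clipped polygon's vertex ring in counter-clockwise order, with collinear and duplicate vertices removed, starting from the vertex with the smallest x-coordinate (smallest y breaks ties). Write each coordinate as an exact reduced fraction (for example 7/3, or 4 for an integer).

1. After x ≥ 1: [(1,34/3) (1,71/11) (11,1) (13,6) (16,20) (3,20)]
2. After x ≤ 14: [(1,34/3) (1,71/11) (11,1) (13,6) (14,32/3) (14,20) (3,20)]
3. After y ≥ 10: [(1,34/3) (1,10) (97/7,10) (14,32/3) (14,20) (3,20)]
4. After y ≤ 12: [(15/13,12) (1,34/3) (1,10) (97/7,10) (14,32/3) (14,12)]
5. Canonical ring: [(1,10) (97/7,10) (14,32/3) (14,12) (15/13,12) (1,34/3)]

Clipped polygon: [(1,10) (97/7,10) (14,32/3) (14,12) (15/13,12) (1,34/3)]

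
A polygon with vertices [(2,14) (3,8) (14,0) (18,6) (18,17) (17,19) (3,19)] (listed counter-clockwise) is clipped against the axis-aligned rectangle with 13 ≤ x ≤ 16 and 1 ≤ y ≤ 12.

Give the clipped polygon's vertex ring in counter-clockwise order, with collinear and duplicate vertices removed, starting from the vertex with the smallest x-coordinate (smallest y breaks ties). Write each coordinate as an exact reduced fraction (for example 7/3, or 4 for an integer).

Clipped polygon: [(13,1) (44/3,1) (16,3) (16,12) (13,12)]

1. After x ≥ 13: [(13,8/11) (14,0) (18,6) (18,17) (17,19) (13,19)]
2. After x ≤ 16: [(13,8/11) (14,0) (16,3) (16,19) (13,19)]
3. After y ≥ 1: [(13,1) (44/3,1) (16,3) (16,19) (13,19)]
4. After y ≤ 12: [(13,12) (13,1) (44/3,1) (16,3) (16,12)]
5. Canonical ring: [(13,1) (44/3,1) (16,3) (16,12) (13,12)]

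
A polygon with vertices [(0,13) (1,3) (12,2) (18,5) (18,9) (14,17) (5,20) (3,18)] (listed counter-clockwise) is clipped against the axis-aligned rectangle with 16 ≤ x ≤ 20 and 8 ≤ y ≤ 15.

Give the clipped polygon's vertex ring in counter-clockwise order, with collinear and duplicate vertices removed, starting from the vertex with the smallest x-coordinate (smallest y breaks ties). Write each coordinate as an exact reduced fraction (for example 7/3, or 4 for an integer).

Clipped polygon: [(16,8) (18,8) (18,9) (16,13)]

1. After x ≥ 16: [(16,4) (18,5) (18,9) (16,13)]
2. After x ≤ 20: [(16,4) (18,5) (18,9) (16,13)]
3. After y ≥ 8: [(16,8) (18,8) (18,9) (16,13)]
4. After y ≤ 15: [(16,8) (18,8) (18,9) (16,13)]
5. Canonical ring: [(16,8) (18,8) (18,9) (16,13)]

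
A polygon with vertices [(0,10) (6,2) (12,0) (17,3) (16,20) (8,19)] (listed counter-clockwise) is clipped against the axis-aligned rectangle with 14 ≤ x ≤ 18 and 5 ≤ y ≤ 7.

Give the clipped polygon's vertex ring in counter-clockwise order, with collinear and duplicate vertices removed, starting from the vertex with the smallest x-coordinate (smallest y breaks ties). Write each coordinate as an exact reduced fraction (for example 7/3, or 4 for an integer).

Clipped polygon: [(14,5) (287/17,5) (285/17,7) (14,7)]

1. After x ≥ 14: [(14,6/5) (17,3) (16,20) (14,79/4)]
2. After x ≤ 18: [(14,6/5) (17,3) (16,20) (14,79/4)]
3. After y ≥ 5: [(14,5) (287/17,5) (16,20) (14,79/4)]
4. After y ≤ 7: [(14,7) (14,5) (287/17,5) (285/17,7)]
5. Canonical ring: [(14,5) (287/17,5) (285/17,7) (14,7)]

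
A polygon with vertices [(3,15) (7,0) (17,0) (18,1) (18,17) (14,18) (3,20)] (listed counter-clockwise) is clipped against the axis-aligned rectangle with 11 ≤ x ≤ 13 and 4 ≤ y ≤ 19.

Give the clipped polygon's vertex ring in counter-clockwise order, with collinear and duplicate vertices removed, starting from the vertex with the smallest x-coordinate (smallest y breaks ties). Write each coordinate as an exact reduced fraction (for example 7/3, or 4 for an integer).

1. After x ≥ 11: [(11,0) (17,0) (18,1) (18,17) (14,18) (11,204/11)]
2. After x ≤ 13: [(11,0) (13,0) (13,200/11) (11,204/11)]
3. After y ≥ 4: [(11,4) (13,4) (13,200/11) (11,204/11)]
4. After y ≤ 19: [(11,4) (13,4) (13,200/11) (11,204/11)]
5. Canonical ring: [(11,4) (13,4) (13,200/11) (11,204/11)]

Clipped polygon: [(11,4) (13,4) (13,200/11) (11,204/11)]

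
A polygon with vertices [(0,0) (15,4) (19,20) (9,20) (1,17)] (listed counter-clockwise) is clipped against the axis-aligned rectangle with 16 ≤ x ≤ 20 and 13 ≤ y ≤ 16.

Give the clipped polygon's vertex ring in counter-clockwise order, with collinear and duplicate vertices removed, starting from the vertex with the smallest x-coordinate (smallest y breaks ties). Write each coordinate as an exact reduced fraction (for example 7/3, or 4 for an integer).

Clipped polygon: [(16,13) (69/4,13) (18,16) (16,16)]

1. After x ≥ 16: [(16,8) (19,20) (16,20)]
2. After x ≤ 20: [(16,8) (19,20) (16,20)]
3. After y ≥ 13: [(16,13) (69/4,13) (19,20) (16,20)]
4. After y ≤ 16: [(16,16) (16,13) (69/4,13) (18,16)]
5. Canonical ring: [(16,13) (69/4,13) (18,16) (16,16)]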